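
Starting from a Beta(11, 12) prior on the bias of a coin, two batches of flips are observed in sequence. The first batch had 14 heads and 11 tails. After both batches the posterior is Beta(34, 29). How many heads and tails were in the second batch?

9 heads and 6 tails

Sequential conjugate updates are equivalent to a single update on the pooled data, so total successes = posterior α − prior α and total failures = posterior β − prior β.
Total across both batches: 34−11=23 heads, 29−12=17 tails.
Subtract the first batch: 23−14=9 heads and 17−11=6 tails.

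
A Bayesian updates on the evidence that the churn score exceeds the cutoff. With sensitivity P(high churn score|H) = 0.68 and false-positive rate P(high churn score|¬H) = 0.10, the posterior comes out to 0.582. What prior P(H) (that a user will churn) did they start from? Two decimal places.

In odds form, posterior odds = prior odds × likelihood ratio, so prior odds = posterior odds ÷ LR.
Posterior odds = 0.582/(1−0.582) = 1.3923. LR = 0.68/0.10 = 6.8000.
Prior odds = 1.3923/6.8000 = 0.2048, so P(H) = 0.2048/(1+0.2048) ≈ 0.17.

P(H) = 0.17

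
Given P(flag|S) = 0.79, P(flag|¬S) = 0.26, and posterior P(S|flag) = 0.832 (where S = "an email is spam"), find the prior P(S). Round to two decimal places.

P(S) = 0.62

In odds form, posterior odds = prior odds × likelihood ratio, so prior odds = posterior odds ÷ LR.
Posterior odds = 0.832/(1−0.832) = 4.9524. LR = 0.79/0.26 = 3.0385.
Prior odds = 4.9524/3.0385 = 1.6299, so P(S) = 1.6299/(1+1.6299) ≈ 0.62.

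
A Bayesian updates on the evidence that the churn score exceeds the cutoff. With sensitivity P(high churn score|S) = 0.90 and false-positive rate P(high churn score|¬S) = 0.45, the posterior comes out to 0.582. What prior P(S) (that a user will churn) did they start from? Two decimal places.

P(S) = 0.41

Bayes' rule in odds form gives O(S|E) = O(S)·[P(E|S)/P(E|¬S)], hence O(S) = O(S|E)/LR.
Posterior odds = 0.582/(1−0.582) = 1.3923. LR = 0.90/0.45 = 2.0000.
Prior odds = 1.3923/2.0000 = 0.6962, so P(S) = 0.6962/(1+0.6962) ≈ 0.41.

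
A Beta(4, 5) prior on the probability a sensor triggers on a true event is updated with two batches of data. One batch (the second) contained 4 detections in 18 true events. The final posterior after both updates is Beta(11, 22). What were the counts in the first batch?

3 detections and 3 misses

Sequential conjugate updates are equivalent to a single update on the pooled data, so total successes = posterior α − prior α and total failures = posterior β − prior β.
Total across both batches: 11−4=7 detections, 22−5=17 misses.
Subtract the second batch: 7−4=3 detections and 17−14=3 misses.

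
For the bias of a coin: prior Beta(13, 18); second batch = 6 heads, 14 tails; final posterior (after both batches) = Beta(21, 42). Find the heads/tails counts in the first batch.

Sequential conjugate updates are equivalent to a single update on the pooled data, so total successes = posterior α − prior α and total failures = posterior β − prior β.
Total across both batches: 21−13=8 heads, 42−18=24 tails.
Subtract the second batch: 8−6=2 heads and 24−14=10 tails.

2 heads and 10 tails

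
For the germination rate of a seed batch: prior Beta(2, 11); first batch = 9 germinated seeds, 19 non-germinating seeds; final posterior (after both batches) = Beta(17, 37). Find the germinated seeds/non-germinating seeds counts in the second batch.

Because Beta–binomial updating is additive in the counts, the combined data contributed (α_post−α_prior, β_post−β_prior) successes and failures.
Total across both batches: 17−2=15 germinated seeds, 37−11=26 non-germinating seeds.
Subtract the first batch: 15−9=6 germinated seeds and 26−19=7 non-germinating seeds.

6 germinated seeds and 7 non-germinating seeds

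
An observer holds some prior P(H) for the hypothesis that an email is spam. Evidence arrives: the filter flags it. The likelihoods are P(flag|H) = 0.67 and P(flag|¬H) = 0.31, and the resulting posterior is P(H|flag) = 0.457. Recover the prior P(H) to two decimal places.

In odds form, posterior odds = prior odds × likelihood ratio, so prior odds = posterior odds ÷ LR.
Posterior odds = 0.457/(1−0.457) = 0.8416. LR = 0.67/0.31 = 2.1613.
Prior odds = 0.8416/2.1613 = 0.3894, so P(H) = 0.3894/(1+0.3894) ≈ 0.28.

P(H) = 0.28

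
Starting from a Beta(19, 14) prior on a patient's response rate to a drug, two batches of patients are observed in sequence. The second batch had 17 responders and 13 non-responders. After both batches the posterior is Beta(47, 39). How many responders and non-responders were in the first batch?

Because Beta–binomial updating is additive in the counts, the combined data contributed (α_post−α_prior, β_post−β_prior) successes and failures.
Total across both batches: 47−19=28 responders, 39−14=25 non-responders.
Subtract the second batch: 28−17=11 responders and 25−13=12 non-responders.

11 responders and 12 non-responders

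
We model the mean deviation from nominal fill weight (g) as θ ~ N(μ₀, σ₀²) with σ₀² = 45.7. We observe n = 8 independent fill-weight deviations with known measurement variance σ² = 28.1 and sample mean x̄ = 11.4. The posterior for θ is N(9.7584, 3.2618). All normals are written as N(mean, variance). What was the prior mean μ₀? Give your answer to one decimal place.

With known observation variance, the Normal–Normal posterior has precision τ_n = τ₀ + n/σ² and mean μ_n = (τ₀μ₀ + (n/σ²)x̄)/τ_n.
Here τ₀ = 1/45.7 = 0.021882 and τ_data = 8/28.1 = 0.284698, so τ_n = 0.306580.
Rearranging for μ₀: μ₀ = (μ_n·τ_n − τ_data·x̄)/τ₀ = (9.7584·0.306580 − 0.284698·11.4) / 0.021882 = -0.253827/0.021882 ≈ -11.6.

μ₀ = -11.6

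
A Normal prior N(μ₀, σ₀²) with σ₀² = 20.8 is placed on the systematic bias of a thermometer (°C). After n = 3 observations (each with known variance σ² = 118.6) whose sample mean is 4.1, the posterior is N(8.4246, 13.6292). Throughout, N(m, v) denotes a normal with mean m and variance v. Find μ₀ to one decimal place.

With known observation variance, the Normal–Normal posterior has precision τ_n = τ₀ + n/σ² and mean μ_n = (τ₀μ₀ + (n/σ²)x̄)/τ_n.
Here τ₀ = 1/20.8 = 0.048077 and τ_data = 3/118.6 = 0.025295, so τ_n = 0.073372.
Rearranging for μ₀: μ₀ = (μ_n·τ_n − τ_data·x̄)/τ₀ = (8.4246·0.073372 − 0.025295·4.1) / 0.048077 = 0.514420/0.048077 ≈ 10.7.

μ₀ = 10.7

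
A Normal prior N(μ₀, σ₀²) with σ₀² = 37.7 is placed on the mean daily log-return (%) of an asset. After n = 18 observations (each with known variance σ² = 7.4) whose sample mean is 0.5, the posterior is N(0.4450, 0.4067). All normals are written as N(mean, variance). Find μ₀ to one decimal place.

With known observation variance, the Normal–Normal posterior has precision τ_n = τ₀ + n/σ² and mean μ_n = (τ₀μ₀ + (n/σ²)x̄)/τ_n.
Here τ₀ = 1/37.7 = 0.026525 and τ_data = 18/7.4 = 2.432432, so τ_n = 2.458957.
Rearranging for μ₀: μ₀ = (μ_n·τ_n − τ_data·x̄)/τ₀ = (0.4450·2.458957 − 2.432432·0.5) / 0.026525 = -0.121980/0.026525 ≈ -4.6.

μ₀ = -4.6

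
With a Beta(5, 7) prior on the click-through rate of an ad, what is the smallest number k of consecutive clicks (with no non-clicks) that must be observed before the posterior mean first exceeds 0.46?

After k clicks and 0 non-clicks the posterior is Beta(5+k, 7), with mean (5+k)/(5+7+k).
Set (5+k)/(12+k) > 0.46 and solve: k > (0.46·12 − 5)/(1 − 0.46) = 0.963.
The smallest integer exceeding 0.963 is 1.

k = 1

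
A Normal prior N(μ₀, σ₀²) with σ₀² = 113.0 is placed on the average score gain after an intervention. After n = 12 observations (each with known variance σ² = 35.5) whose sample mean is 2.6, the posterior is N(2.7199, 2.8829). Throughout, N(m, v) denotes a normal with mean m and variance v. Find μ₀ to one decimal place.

The posterior mean is a precision-weighted average: μ_n = (τ₀μ₀ + τ_data·x̄)/(τ₀+τ_data), with τ₀=1/σ₀² and τ_data=n/σ².
Here τ₀ = 1/113.0 = 0.008850 and τ_data = 12/35.5 = 0.338028, so τ_n = 0.346878.
Rearranging for μ₀: μ₀ = (μ_n·τ_n − τ_data·x̄)/τ₀ = (2.7199·0.346878 − 0.338028·2.6) / 0.008850 = 0.064601/0.008850 ≈ 7.3.

μ₀ = 7.3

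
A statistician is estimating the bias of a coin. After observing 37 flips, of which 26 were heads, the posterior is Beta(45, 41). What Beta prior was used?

Beta(19, 30)

Under Beta–binomial conjugacy the posterior parameters are (a+s, b+f).
Subtract the data counts: 45−26=19, 41−11=30.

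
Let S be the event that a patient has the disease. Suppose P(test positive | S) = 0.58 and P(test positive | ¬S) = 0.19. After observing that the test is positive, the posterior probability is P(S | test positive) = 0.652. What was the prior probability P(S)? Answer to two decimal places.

P(S) = 0.38

In odds form, posterior odds = prior odds × likelihood ratio, so prior odds = posterior odds ÷ LR.
Posterior odds = 0.652/(1−0.652) = 1.8736. LR = 0.58/0.19 = 3.0526.
Prior odds = 1.8736/3.0526 = 0.6138, so P(S) = 0.6138/(1+0.6138) ≈ 0.38.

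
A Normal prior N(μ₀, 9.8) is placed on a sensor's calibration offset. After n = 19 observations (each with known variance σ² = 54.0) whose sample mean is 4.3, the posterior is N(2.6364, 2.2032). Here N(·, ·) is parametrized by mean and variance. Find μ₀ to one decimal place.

The posterior mean is a precision-weighted average: μ_n = (τ₀μ₀ + τ_data·x̄)/(τ₀+τ_data), with τ₀=1/σ₀² and τ_data=n/σ².
Here τ₀ = 1/9.8 = 0.102041 and τ_data = 19/54.0 = 0.351852, so τ_n = 0.453893.
Rearranging for μ₀: μ₀ = (μ_n·τ_n − τ_data·x̄)/τ₀ = (2.6364·0.453893 − 0.351852·4.3) / 0.102041 = -0.316320/0.102041 ≈ -3.1.

μ₀ = -3.1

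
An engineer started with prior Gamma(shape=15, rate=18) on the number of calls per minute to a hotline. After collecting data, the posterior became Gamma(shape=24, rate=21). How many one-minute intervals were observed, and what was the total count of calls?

n = 3 one-minute intervals with total 9 calls

A Gamma(α, β) prior (rate parametrization) on a Poisson rate with n observations summing to S gives posterior Gamma(α+S, β+n).
Matching: Σxᵢ = 24 − 15 = 9 and n = 21 − 18 = 3.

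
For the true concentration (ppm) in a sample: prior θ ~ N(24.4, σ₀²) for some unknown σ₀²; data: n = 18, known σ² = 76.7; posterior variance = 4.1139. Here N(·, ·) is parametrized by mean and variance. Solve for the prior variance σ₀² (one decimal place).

σ₀² = 119.1

For the Normal–Normal model with known σ², precisions add: τ_n = τ₀ + n/σ².
So 1/σ₀² = 1/4.1139 − 18/76.7 = 0.243078 − 0.234681 = 0.008397.
Hence σ₀² = 1/0.008397 ≈ 119.1.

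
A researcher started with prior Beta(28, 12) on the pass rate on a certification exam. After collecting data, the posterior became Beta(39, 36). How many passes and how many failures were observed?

A Beta(α, β) prior with s successes and f failures in binomial data gives a Beta(α+s, β+f) posterior.
So s = 39 − 28 = 11 and f = 36 − 12 = 24.

11 passes and 24 failures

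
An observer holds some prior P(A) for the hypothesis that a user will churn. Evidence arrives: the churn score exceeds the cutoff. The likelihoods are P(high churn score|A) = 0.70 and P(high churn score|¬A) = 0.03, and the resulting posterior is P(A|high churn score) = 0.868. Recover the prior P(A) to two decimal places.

In odds form, posterior odds = prior odds × likelihood ratio, so prior odds = posterior odds ÷ LR.
Posterior odds = 0.868/(1−0.868) = 6.5758. LR = 0.70/0.03 = 23.3333.
Prior odds = 6.5758/23.3333 = 0.2818, so P(A) = 0.2818/(1+0.2818) ≈ 0.22.

P(A) = 0.22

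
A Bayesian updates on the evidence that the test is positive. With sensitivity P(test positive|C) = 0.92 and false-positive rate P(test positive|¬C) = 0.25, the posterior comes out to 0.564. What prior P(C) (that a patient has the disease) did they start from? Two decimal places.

In odds form, posterior odds = prior odds × likelihood ratio, so prior odds = posterior odds ÷ LR.
Posterior odds = 0.564/(1−0.564) = 1.2936. LR = 0.92/0.25 = 3.6800.
Prior odds = 1.2936/3.6800 = 0.3515, so P(C) = 0.3515/(1+0.3515) ≈ 0.26.

P(C) = 0.26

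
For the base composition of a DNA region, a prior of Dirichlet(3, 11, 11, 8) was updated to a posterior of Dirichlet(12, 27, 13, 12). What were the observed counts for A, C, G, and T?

counts (9, 16, 2, 4)

For a Dirichlet(α) prior with multinomial counts c, the posterior is Dirichlet(α + c) componentwise.
Counts are posterior − prior componentwise: 12−3=9, 27−11=16, 13−11=2, 12−8=4.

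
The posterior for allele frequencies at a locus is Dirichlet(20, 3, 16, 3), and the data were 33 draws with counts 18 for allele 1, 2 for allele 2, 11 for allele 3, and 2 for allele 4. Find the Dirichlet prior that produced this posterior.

For a Dirichlet(α) prior with multinomial counts c, the posterior is Dirichlet(α + c) componentwise.
Subtract each count from the matching posterior parameter: 20−18=2, 3−2=1, 16−11=5, 3−2=1.

Dirichlet(2, 1, 5, 1)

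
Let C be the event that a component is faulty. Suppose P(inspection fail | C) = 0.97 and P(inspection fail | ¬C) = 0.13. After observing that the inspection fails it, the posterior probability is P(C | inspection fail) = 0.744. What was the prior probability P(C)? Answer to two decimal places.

In odds form, posterior odds = prior odds × likelihood ratio, so prior odds = posterior odds ÷ LR.
Posterior odds = 0.744/(1−0.744) = 2.9062. LR = 0.97/0.13 = 7.4615.
Prior odds = 2.9062/7.4615 = 0.3895, so P(C) = 0.3895/(1+0.3895) ≈ 0.28.

P(C) = 0.28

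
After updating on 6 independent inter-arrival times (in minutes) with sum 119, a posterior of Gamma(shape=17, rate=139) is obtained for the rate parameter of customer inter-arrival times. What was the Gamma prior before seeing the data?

Gamma–exponential conjugacy: posterior shape = α + n, posterior rate = β + Σtᵢ.
So α = 17 − 6 = 11 and β = 139 − 119 = 20.

Gamma(shape=11, rate=20)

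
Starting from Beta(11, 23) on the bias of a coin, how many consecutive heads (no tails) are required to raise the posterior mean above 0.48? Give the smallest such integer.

k = 11

After k heads and 0 tails the posterior is Beta(11+k, 23), with mean (11+k)/(11+23+k).
Set (11+k)/(34+k) > 0.48 and solve: k > (0.48·34 − 11)/(1 − 0.48) = 10.231.
The smallest integer exceeding 10.231 is 11, and checking k=11: (22)/(45) = 0.4889 > 0.48.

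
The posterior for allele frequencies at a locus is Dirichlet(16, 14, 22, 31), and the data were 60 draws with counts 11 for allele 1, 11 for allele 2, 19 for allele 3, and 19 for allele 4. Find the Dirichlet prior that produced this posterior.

Dirichlet(5, 3, 3, 12)

For a Dirichlet(α) prior with multinomial counts c, the posterior is Dirichlet(α + c) componentwise.
Subtract each count from the matching posterior parameter: 16−11=5, 14−11=3, 22−19=3, 31−19=12.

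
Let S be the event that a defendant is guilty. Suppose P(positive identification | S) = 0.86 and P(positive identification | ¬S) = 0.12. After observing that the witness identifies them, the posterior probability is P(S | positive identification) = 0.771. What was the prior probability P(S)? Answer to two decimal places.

P(S) = 0.32

Bayes' rule in odds form gives O(S|E) = O(S)·[P(E|S)/P(E|¬S)], hence O(S) = O(S|E)/LR.
Posterior odds = 0.771/(1−0.771) = 3.3668. LR = 0.86/0.12 = 7.1667.
Prior odds = 3.3668/7.1667 = 0.4698, so P(S) = 0.4698/(1+0.4698) ≈ 0.32.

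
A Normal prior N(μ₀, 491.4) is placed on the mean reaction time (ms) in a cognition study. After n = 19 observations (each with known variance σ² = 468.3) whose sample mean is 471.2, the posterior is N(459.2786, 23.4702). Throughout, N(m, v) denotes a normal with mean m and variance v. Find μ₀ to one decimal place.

μ₀ = 221.6

The posterior mean is a precision-weighted average: μ_n = (τ₀μ₀ + τ_data·x̄)/(τ₀+τ_data), with τ₀=1/σ₀² and τ_data=n/σ².
Here τ₀ = 1/491.4 = 0.002035 and τ_data = 19/468.3 = 0.040572, so τ_n = 0.042607.
Rearranging for μ₀: μ₀ = (μ_n·τ_n − τ_data·x̄)/τ₀ = (459.2786·0.042607 − 0.040572·471.2) / 0.002035 = 0.450957/0.002035 ≈ 221.6.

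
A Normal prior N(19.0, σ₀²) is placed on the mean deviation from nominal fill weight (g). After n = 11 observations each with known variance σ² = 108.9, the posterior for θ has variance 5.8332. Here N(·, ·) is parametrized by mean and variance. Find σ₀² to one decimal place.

For the Normal–Normal model with known σ², precisions add: τ_n = τ₀ + n/σ².
So 1/σ₀² = 1/5.8332 − 11/108.9 = 0.171432 − 0.101010 = 0.070422.
Hence σ₀² = 1/0.070422 ≈ 14.2.

σ₀² = 14.2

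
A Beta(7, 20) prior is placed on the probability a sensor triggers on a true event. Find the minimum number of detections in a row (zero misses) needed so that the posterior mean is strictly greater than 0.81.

k = 79

After k detections and 0 misses the posterior is Beta(7+k, 20), with mean (7+k)/(7+20+k).
Set (7+k)/(27+k) > 0.81 and solve: k > (0.81·27 − 7)/(1 − 0.81) = 78.263.
The smallest integer exceeding 78.263 is 79.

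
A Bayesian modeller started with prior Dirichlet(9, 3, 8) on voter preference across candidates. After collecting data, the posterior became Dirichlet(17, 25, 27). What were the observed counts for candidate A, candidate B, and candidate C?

For a Dirichlet(α) prior with multinomial counts c, the posterior is Dirichlet(α + c) componentwise.
Counts are posterior − prior componentwise: 17−9=8, 25−3=22, 27−8=19.

counts (8, 22, 19)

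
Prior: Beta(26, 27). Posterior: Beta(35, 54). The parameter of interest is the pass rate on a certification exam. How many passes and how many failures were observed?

9 passes and 27 failures

Under Beta–binomial conjugacy the posterior parameters are (α+s, β+f).
So s = 35 − 26 = 9 and f = 54 − 27 = 27.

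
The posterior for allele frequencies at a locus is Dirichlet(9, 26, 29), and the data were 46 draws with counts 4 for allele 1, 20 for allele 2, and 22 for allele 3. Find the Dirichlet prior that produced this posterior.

For a Dirichlet(α) prior with multinomial counts c, the posterior is Dirichlet(α + c) componentwise.
Subtract each count from the matching posterior parameter: 9−4=5, 26−20=6, 29−22=7.

Dirichlet(5, 6, 7)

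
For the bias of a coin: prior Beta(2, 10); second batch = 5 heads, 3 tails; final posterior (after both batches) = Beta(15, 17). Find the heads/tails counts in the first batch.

8 heads and 4 tails

Because Beta–binomial updating is additive in the counts, the combined data contributed (α_post−α_prior, β_post−β_prior) successes and failures.
Total across both batches: 15−2=13 heads, 17−10=7 tails.
Subtract the second batch: 13−5=8 heads and 7−3=4 tails.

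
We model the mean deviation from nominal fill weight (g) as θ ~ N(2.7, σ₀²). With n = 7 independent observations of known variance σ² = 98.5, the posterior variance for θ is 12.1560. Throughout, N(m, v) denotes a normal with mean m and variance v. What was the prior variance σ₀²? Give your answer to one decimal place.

σ₀² = 89.3

For the Normal–Normal model with known σ², precisions add: τ_n = τ₀ + n/σ².
So 1/σ₀² = 1/12.1560 − 7/98.5 = 0.082264 − 0.071066 = 0.011198.
Hence σ₀² = 1/0.011198 ≈ 89.3.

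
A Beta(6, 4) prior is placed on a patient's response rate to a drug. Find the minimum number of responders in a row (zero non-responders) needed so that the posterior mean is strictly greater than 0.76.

After k responders and 0 non-responders the posterior is Beta(6+k, 4), with mean (6+k)/(6+4+k).
Set (6+k)/(10+k) > 0.76 and solve: k > (0.76·10 − 6)/(1 − 0.76) = 6.667.
The smallest integer exceeding 6.667 is 7.

k = 7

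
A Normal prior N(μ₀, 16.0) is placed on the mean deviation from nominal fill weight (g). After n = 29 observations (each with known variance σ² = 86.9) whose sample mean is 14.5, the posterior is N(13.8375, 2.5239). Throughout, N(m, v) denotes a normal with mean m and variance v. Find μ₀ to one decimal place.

With known observation variance, the Normal–Normal posterior has precision τ_n = τ₀ + n/σ² and mean μ_n = (τ₀μ₀ + (n/σ²)x̄)/τ_n.
Here τ₀ = 1/16.0 = 0.062500 and τ_data = 29/86.9 = 0.333717, so τ_n = 0.396217.
Rearranging for μ₀: μ₀ = (μ_n·τ_n − τ_data·x̄)/τ₀ = (13.8375·0.396217 − 0.333717·14.5) / 0.062500 = 0.643756/0.062500 ≈ 10.3.

μ₀ = 10.3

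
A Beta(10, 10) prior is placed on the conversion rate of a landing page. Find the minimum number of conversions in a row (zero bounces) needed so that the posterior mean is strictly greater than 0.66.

k = 10

After k conversions and 0 bounces the posterior is Beta(10+k, 10), with mean (10+k)/(10+10+k).
Set (10+k)/(20+k) > 0.66 and solve: k > (0.66·20 − 10)/(1 − 0.66) = 9.412.
The smallest integer exceeding 9.412 is 10.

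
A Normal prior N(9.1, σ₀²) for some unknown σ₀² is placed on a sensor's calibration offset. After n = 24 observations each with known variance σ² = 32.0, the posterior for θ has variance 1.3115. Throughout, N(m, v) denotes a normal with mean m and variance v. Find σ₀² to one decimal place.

For the Normal–Normal model with known σ², precisions add: τ_n = τ₀ + n/σ².
So 1/σ₀² = 1/1.3115 − 24/32.0 = 0.762486 − 0.750000 = 0.012486.
Hence σ₀² = 1/0.012486 ≈ 80.1.

σ₀² = 80.1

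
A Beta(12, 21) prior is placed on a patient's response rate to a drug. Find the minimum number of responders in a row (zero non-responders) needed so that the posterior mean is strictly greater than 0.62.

k = 23

After k responders and 0 non-responders the posterior is Beta(12+k, 21), with mean (12+k)/(12+21+k).
Set (12+k)/(33+k) > 0.62 and solve: k > (0.62·33 − 12)/(1 − 0.62) = 22.263.
The smallest integer exceeding 22.263 is 23, and checking k=23: (35)/(56) = 0.6250 > 0.62.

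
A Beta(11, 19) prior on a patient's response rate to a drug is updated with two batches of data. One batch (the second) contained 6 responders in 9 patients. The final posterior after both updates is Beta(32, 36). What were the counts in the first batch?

Because Beta–binomial updating is additive in the counts, the combined data contributed (α_post−α_prior, β_post−β_prior) successes and failures.
Total across both batches: 32−11=21 responders, 36−19=17 non-responders.
Subtract the second batch: 21−6=15 responders and 17−3=14 non-responders.

15 responders and 14 non-responders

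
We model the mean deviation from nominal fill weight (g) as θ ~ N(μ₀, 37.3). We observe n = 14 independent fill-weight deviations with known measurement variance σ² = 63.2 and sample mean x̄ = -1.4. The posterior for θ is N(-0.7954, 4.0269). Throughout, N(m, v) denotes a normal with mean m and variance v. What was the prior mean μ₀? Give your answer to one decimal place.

The posterior mean is a precision-weighted average: μ_n = (τ₀μ₀ + τ_data·x̄)/(τ₀+τ_data), with τ₀=1/σ₀² and τ_data=n/σ².
Here τ₀ = 1/37.3 = 0.026810 and τ_data = 14/63.2 = 0.221519, so τ_n = 0.248329.
Rearranging for μ₀: μ₀ = (μ_n·τ_n − τ_data·x̄)/τ₀ = (-0.7954·0.248329 − 0.221519·-1.4) / 0.026810 = 0.112606/0.026810 ≈ 4.2.

μ₀ = 4.2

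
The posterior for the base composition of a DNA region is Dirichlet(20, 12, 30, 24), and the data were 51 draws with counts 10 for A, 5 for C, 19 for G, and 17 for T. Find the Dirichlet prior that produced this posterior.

Dirichlet(10, 7, 11, 7)

For a Dirichlet(α) prior with multinomial counts c, the posterior is Dirichlet(α + c) componentwise.
Subtract each count from the matching posterior parameter: 20−10=10, 12−5=7, 30−19=11, 24−17=7.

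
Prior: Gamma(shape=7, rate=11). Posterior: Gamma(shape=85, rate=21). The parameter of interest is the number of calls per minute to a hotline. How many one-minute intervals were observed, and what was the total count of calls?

Gamma–Poisson conjugacy: posterior shape = α + Σxᵢ, posterior rate = β + n.
Matching: Σxᵢ = 85 − 7 = 78 and n = 21 − 11 = 10.

n = 10 one-minute intervals with total 78 calls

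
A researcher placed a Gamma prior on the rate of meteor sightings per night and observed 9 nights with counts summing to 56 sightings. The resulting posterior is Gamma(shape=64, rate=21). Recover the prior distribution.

Gamma(shape=8, rate=12)

A Gamma(α, β) prior (rate parametrization) on a Poisson rate with n observations summing to S gives posterior Gamma(α+S, β+n).
So α = 64 − 56 = 8 and β = 21 − 9 = 12.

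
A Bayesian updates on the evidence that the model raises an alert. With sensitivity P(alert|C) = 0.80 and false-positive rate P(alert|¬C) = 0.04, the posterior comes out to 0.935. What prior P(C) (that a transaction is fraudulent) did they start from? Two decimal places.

Bayes' rule in odds form gives O(C|E) = O(C)·[P(E|C)/P(E|¬C)], hence O(C) = O(C|E)/LR.
Posterior odds = 0.935/(1−0.935) = 14.3846. LR = 0.80/0.04 = 20.0000.
Prior odds = 14.3846/20.0000 = 0.7192, so P(C) = 0.7192/(1+0.7192) ≈ 0.42.

P(C) = 0.42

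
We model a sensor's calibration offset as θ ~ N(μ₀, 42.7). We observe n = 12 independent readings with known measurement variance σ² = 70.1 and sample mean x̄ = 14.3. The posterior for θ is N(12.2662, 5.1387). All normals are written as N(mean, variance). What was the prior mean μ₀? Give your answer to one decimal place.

With known observation variance, the Normal–Normal posterior has precision τ_n = τ₀ + n/σ² and mean μ_n = (τ₀μ₀ + (n/σ²)x̄)/τ_n.
Here τ₀ = 1/42.7 = 0.023419 and τ_data = 12/70.1 = 0.171184, so τ_n = 0.194603.
Rearranging for μ₀: μ₀ = (μ_n·τ_n − τ_data·x̄)/τ₀ = (12.2662·0.194603 − 0.171184·14.3) / 0.023419 = -0.060892/0.023419 ≈ -2.6.

μ₀ = -2.6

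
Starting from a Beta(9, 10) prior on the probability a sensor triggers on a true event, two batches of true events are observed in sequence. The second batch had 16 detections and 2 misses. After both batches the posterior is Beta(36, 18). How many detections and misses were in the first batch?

Sequential conjugate updates are equivalent to a single update on the pooled data, so total successes = posterior α − prior α and total failures = posterior β − prior β.
Total across both batches: 36−9=27 detections, 18−10=8 misses.
Subtract the second batch: 27−16=11 detections and 8−2=6 misses.

11 detections and 6 misses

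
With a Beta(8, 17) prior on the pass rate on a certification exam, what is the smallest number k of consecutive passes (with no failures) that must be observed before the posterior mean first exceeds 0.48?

After k passes and 0 failures the posterior is Beta(8+k, 17), with mean (8+k)/(8+17+k).
Set (8+k)/(25+k) > 0.48 and solve: k > (0.48·25 − 8)/(1 − 0.48) = 7.692.
The smallest integer exceeding 7.692 is 8, and checking k=8: (16)/(33) = 0.4848 > 0.48.

k = 8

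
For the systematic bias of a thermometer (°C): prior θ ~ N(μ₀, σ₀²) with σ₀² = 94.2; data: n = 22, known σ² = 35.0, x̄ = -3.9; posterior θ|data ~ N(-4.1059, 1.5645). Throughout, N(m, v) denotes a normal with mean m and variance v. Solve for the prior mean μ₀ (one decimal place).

μ₀ = -16.3

With known observation variance, the Normal–Normal posterior has precision τ_n = τ₀ + n/σ² and mean μ_n = (τ₀μ₀ + (n/σ²)x̄)/τ_n.
Here τ₀ = 1/94.2 = 0.010616 and τ_data = 22/35.0 = 0.628571, so τ_n = 0.639187.
Rearranging for μ₀: μ₀ = (μ_n·τ_n − τ_data·x̄)/τ₀ = (-4.1059·0.639187 − 0.628571·-3.9) / 0.010616 = -0.173011/0.010616 ≈ -16.3.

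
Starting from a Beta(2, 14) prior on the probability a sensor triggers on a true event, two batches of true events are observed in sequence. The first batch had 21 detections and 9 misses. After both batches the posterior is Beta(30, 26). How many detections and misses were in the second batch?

7 detections and 3 misses

Sequential conjugate updates are equivalent to a single update on the pooled data, so total successes = posterior α − prior α and total failures = posterior β − prior β.
Total across both batches: 30−2=28 detections, 26−14=12 misses.
Subtract the first batch: 28−21=7 detections and 12−9=3 misses.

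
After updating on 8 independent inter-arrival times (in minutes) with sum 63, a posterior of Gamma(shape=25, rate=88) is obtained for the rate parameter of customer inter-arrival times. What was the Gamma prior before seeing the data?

Gamma(shape=17, rate=25)

Gamma–exponential conjugacy: posterior shape = α + n, posterior rate = β + Σtᵢ.
So α = 25 − 8 = 17 and β = 88 − 63 = 25.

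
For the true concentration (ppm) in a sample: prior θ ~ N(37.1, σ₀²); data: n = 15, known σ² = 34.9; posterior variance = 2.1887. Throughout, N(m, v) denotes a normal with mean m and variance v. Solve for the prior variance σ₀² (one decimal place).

For the Normal–Normal model with known σ², precisions add: τ_n = τ₀ + n/σ².
So 1/σ₀² = 1/2.1887 − 15/34.9 = 0.456892 − 0.429799 = 0.027093.
Hence σ₀² = 1/0.027093 ≈ 36.9.

σ₀² = 36.9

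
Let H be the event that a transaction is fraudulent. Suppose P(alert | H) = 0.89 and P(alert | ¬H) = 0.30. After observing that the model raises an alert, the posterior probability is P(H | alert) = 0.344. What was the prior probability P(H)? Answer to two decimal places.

Bayes' rule in odds form gives O(H|E) = O(H)·[P(E|H)/P(E|¬H)], hence O(H) = O(H|E)/LR.
Posterior odds = 0.344/(1−0.344) = 0.5244. LR = 0.89/0.30 = 2.9667.
Prior odds = 0.5244/2.9667 = 0.1768, so P(H) = 0.1768/(1+0.1768) ≈ 0.15.

P(H) = 0.15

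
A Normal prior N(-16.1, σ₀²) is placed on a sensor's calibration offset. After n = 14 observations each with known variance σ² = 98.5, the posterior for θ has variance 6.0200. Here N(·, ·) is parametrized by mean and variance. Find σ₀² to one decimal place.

For the Normal–Normal model with known σ², precisions add: τ_n = τ₀ + n/σ².
So 1/σ₀² = 1/6.0200 − 14/98.5 = 0.166113 − 0.142132 = 0.023981.
Hence σ₀² = 1/0.023981 ≈ 41.7.

σ₀² = 41.7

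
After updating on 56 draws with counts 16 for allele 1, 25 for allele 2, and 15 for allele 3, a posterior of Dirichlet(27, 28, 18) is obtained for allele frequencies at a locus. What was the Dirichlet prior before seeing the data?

Dirichlet(11, 3, 3)

For a Dirichlet(α) prior with multinomial counts c, the posterior is Dirichlet(α + c) componentwise.
Subtract each count from the matching posterior parameter: 27−16=11, 28−25=3, 18−15=3.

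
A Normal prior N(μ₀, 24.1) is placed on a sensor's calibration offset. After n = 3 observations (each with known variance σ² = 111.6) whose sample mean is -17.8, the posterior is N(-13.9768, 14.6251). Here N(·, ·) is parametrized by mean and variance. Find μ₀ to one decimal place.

With known observation variance, the Normal–Normal posterior has precision τ_n = τ₀ + n/σ² and mean μ_n = (τ₀μ₀ + (n/σ²)x̄)/τ_n.
Here τ₀ = 1/24.1 = 0.041494 and τ_data = 3/111.6 = 0.026882, so τ_n = 0.068376.
Rearranging for μ₀: μ₀ = (μ_n·τ_n − τ_data·x̄)/τ₀ = (-13.9768·0.068376 − 0.026882·-17.8) / 0.041494 = -0.477178/0.041494 ≈ -11.5.

μ₀ = -11.5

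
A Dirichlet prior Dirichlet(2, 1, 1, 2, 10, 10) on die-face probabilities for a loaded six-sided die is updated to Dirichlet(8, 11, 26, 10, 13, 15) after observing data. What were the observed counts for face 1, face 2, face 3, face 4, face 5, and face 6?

For a Dirichlet(α) prior with multinomial counts c, the posterior is Dirichlet(α + c) componentwise.
Counts are posterior − prior componentwise: 8−2=6, 11−1=10, 26−1=25, 10−2=8, 13−10=3, 15−10=5.

counts (6, 10, 25, 8, 3, 5)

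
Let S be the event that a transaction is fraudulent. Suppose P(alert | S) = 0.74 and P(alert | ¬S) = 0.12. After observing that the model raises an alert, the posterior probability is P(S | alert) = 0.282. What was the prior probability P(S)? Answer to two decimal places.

P(S) = 0.06

Bayes' rule in odds form gives O(S|E) = O(S)·[P(E|S)/P(E|¬S)], hence O(S) = O(S|E)/LR.
Posterior odds = 0.282/(1−0.282) = 0.3928. LR = 0.74/0.12 = 6.1667.
Prior odds = 0.3928/6.1667 = 0.0637, so P(S) = 0.0637/(1+0.0637) ≈ 0.06.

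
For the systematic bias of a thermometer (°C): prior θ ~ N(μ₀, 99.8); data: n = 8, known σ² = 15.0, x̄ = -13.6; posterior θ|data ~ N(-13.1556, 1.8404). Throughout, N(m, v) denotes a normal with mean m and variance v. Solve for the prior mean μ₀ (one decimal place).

μ₀ = 10.5

With known observation variance, the Normal–Normal posterior has precision τ_n = τ₀ + n/σ² and mean μ_n = (τ₀μ₀ + (n/σ²)x̄)/τ_n.
Here τ₀ = 1/99.8 = 0.010020 and τ_data = 8/15.0 = 0.533333, so τ_n = 0.543353.
Rearranging for μ₀: μ₀ = (μ_n·τ_n − τ_data·x̄)/τ₀ = (-13.1556·0.543353 − 0.533333·-13.6) / 0.010020 = 0.105194/0.010020 ≈ 10.5.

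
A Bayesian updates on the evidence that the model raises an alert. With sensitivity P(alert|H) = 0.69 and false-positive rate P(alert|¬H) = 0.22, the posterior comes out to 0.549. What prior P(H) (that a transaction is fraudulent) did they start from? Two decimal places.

P(H) = 0.28

Bayes' rule in odds form gives O(H|E) = O(H)·[P(E|H)/P(E|¬H)], hence O(H) = O(H|E)/LR.
Posterior odds = 0.549/(1−0.549) = 1.2173. LR = 0.69/0.22 = 3.1364.
Prior odds = 1.2173/3.1364 = 0.3881, so P(H) = 0.3881/(1+0.3881) ≈ 0.28.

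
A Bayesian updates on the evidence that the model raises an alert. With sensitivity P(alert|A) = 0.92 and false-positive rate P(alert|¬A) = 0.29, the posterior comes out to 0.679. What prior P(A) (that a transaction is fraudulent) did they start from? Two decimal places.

P(A) = 0.40

In odds form, posterior odds = prior odds × likelihood ratio, so prior odds = posterior odds ÷ LR.
Posterior odds = 0.679/(1−0.679) = 2.1153. LR = 0.92/0.29 = 3.1724.
Prior odds = 2.1153/3.1724 = 0.6668, so P(A) = 0.6668/(1+0.6668) ≈ 0.40.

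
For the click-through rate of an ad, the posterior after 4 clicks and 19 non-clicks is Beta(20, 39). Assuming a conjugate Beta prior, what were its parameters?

Under Beta–binomial conjugacy the posterior parameters are (a+s, b+f).
Subtract the data counts: 20−4=16, 39−19=20.

Beta(16, 20)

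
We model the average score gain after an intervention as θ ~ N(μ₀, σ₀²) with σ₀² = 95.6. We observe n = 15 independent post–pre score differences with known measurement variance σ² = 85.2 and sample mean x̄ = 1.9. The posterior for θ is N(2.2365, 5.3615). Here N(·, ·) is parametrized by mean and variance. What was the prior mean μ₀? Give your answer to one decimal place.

With known observation variance, the Normal–Normal posterior has precision τ_n = τ₀ + n/σ² and mean μ_n = (τ₀μ₀ + (n/σ²)x̄)/τ_n.
Here τ₀ = 1/95.6 = 0.010460 and τ_data = 15/85.2 = 0.176056, so τ_n = 0.186516.
Rearranging for μ₀: μ₀ = (μ_n·τ_n − τ_data·x̄)/τ₀ = (2.2365·0.186516 − 0.176056·1.9) / 0.010460 = 0.082637/0.010460 ≈ 7.9.

μ₀ = 7.9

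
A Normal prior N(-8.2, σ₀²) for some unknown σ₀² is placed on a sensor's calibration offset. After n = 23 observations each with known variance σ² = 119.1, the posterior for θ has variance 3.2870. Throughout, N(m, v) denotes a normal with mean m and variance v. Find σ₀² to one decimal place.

Posterior precision equals prior precision plus data precision: 1/σ_n² = 1/σ₀² + n/σ².
So 1/σ₀² = 1/3.2870 − 23/119.1 = 0.304229 − 0.193115 = 0.111114.
Hence σ₀² = 1/0.111114 ≈ 9.0.

σ₀² = 9.0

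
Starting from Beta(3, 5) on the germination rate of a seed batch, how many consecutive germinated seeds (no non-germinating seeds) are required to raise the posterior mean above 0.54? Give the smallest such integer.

k = 3

After k germinated seeds and 0 non-germinating seeds the posterior is Beta(3+k, 5), with mean (3+k)/(3+5+k).
Set (3+k)/(8+k) > 0.54 and solve: k > (0.54·8 − 3)/(1 − 0.54) = 2.870.
The smallest integer exceeding 2.870 is 3, and checking k=3: (6)/(11) = 0.5455 > 0.54.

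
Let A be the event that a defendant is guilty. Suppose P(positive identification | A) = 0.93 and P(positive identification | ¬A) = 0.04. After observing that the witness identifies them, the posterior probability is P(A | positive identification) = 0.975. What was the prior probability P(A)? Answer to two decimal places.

P(A) = 0.63

Bayes' rule in odds form gives O(A|E) = O(A)·[P(E|A)/P(E|¬A)], hence O(A) = O(A|E)/LR.
Posterior odds = 0.975/(1−0.975) = 39.0000. LR = 0.93/0.04 = 23.2500.
Prior odds = 39.0000/23.2500 = 1.6774, so P(A) = 1.6774/(1+1.6774) ≈ 0.63.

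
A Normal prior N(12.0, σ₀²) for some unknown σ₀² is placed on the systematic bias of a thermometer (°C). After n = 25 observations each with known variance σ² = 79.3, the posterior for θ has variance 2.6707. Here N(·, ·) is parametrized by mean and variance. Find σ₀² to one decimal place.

Posterior precision equals prior precision plus data precision: 1/σ_n² = 1/σ₀² + n/σ².
So 1/σ₀² = 1/2.6707 − 25/79.3 = 0.374434 − 0.315259 = 0.059175.
Hence σ₀² = 1/0.059175 ≈ 16.9.

σ₀² = 16.9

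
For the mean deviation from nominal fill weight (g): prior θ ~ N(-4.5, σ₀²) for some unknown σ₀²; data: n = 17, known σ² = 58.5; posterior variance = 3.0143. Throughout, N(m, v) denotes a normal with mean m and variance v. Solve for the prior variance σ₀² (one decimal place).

σ₀² = 24.3

For the Normal–Normal model with known σ², precisions add: τ_n = τ₀ + n/σ².
So 1/σ₀² = 1/3.0143 − 17/58.5 = 0.331752 − 0.290598 = 0.041154.
Hence σ₀² = 1/0.041154 ≈ 24.3.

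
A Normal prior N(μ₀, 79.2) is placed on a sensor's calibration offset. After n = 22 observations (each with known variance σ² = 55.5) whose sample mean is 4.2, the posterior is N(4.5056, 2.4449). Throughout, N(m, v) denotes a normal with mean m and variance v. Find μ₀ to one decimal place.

The posterior mean is a precision-weighted average: μ_n = (τ₀μ₀ + τ_data·x̄)/(τ₀+τ_data), with τ₀=1/σ₀² and τ_data=n/σ².
Here τ₀ = 1/79.2 = 0.012626 and τ_data = 22/55.5 = 0.396396, so τ_n = 0.409022.
Rearranging for μ₀: μ₀ = (μ_n·τ_n − τ_data·x̄)/τ₀ = (4.5056·0.409022 − 0.396396·4.2) / 0.012626 = 0.178026/0.012626 ≈ 14.1.

μ₀ = 14.1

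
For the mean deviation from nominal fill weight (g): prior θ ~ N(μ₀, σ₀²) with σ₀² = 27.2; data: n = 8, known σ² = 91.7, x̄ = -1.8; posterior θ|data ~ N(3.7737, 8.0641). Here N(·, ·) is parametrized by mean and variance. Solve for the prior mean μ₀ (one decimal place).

The posterior mean is a precision-weighted average: μ_n = (τ₀μ₀ + τ_data·x̄)/(τ₀+τ_data), with τ₀=1/σ₀² and τ_data=n/σ².
Here τ₀ = 1/27.2 = 0.036765 and τ_data = 8/91.7 = 0.087241, so τ_n = 0.124006.
Rearranging for μ₀: μ₀ = (μ_n·τ_n − τ_data·x̄)/τ₀ = (3.7737·0.124006 − 0.087241·-1.8) / 0.036765 = 0.624995/0.036765 ≈ 17.0.

μ₀ = 17.0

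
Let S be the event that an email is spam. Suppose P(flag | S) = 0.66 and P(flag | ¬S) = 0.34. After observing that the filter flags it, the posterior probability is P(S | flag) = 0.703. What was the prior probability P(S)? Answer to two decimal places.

P(S) = 0.55

In odds form, posterior odds = prior odds × likelihood ratio, so prior odds = posterior odds ÷ LR.
Posterior odds = 0.703/(1−0.703) = 2.3670. LR = 0.66/0.34 = 1.9412.
Prior odds = 2.3670/1.9412 = 1.2193, so P(S) = 1.2193/(1+1.2193) ≈ 0.55.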